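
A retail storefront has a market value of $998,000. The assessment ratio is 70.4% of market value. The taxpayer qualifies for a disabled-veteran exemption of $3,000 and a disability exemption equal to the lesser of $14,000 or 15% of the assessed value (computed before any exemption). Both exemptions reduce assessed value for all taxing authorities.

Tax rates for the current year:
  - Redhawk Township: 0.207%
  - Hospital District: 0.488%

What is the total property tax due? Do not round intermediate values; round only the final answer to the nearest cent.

Assessed value = $998,000 × 0.704 = $702,592
Disability exemption = min($14,000, 15% × $702,592) = min($14,000, $105,388.8) = $14,000 (dollar cap binds)
Taxable value = $702,592 − $3,000 − $14,000 = $685,592
Redhawk Township: $685,592 × 0.00207 = $1,419.17544
Hospital District: $685,592 × 0.00488 = $3,345.68896
Total = $4,764.8644

$4,764.86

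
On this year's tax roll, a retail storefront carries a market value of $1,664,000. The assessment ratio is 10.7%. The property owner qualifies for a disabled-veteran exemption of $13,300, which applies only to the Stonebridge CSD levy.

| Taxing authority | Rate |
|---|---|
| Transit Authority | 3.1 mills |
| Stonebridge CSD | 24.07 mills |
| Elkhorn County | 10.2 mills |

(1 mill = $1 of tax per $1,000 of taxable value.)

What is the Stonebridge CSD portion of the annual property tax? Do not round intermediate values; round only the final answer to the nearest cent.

Assessed value = $1,664,000 × 0.107 = $178,048
Stonebridge CSD taxable value = $178,048 − $13,300 = $164,748
Stonebridge CSD levy = $164,748 × 0.02407 = $3,965.48436

$3,965.48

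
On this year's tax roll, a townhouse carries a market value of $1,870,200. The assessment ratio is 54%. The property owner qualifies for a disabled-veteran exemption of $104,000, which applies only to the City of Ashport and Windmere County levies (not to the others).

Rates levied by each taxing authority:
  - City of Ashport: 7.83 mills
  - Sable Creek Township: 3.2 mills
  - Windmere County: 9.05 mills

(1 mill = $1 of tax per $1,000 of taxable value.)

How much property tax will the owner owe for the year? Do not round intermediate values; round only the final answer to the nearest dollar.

$18,523

Assessed value = $1,870,200 × 0.54 = $1,009,908
City of Ashport: ($1,009,908 − $104,000) × 0.00783 = $905,908 × 0.00783 = $7,093.25964
Sable Creek Township: $1,009,908 × 0.0032 = $3,231.7056
Windmere County: ($1,009,908 − $104,000) × 0.00905 = $905,908 × 0.00905 = $8,198.4674
Total = $18,523.43264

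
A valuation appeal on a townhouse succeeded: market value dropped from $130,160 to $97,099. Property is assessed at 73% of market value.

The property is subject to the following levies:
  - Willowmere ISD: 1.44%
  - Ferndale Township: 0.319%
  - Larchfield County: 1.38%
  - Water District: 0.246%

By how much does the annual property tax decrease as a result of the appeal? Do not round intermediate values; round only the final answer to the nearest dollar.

Old assessed value = $130,160 × 0.73 = $95,016.8
New assessed value = $97,099 × 0.73 = $70,882.27
Combined rate = 0.0144 + 0.00319 + 0.0138 + 0.00246 = 0.03385
Old tax = $95,016.8 × 0.03385 = $3,216.31868
New tax = $70,882.27 × 0.03385 = $2,399.3648395
Reduction = $3,216.31868 − $2,399.3648395 = $816.9538405

$817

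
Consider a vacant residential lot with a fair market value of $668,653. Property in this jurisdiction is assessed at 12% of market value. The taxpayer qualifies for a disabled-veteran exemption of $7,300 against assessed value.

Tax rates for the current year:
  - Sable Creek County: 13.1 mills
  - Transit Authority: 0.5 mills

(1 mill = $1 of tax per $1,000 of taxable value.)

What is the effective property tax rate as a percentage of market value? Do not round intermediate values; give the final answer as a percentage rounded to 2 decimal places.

Assessed value = $668,653 × 0.12 = $80,238.36
Taxable value = $80,238.36 − $7,300 = $72,938.36
Sable Creek County: $72,938.36 × 0.0131 = $955.492516
Transit Authority: $72,938.36 × 0.0005 = $36.46918
Total tax = $991.961696
Effective rate = $991.961696 ÷ $668,653 = 0.15% of market value

0.15%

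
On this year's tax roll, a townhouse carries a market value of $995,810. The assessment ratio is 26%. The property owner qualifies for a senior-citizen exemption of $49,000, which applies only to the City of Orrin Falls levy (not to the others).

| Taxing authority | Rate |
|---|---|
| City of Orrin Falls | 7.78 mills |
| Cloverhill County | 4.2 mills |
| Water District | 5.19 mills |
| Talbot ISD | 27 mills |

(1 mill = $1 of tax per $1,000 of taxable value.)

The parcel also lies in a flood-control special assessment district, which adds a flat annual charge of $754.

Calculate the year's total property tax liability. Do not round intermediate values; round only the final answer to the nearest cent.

Assessed value = $995,810 × 0.26 = $258,910.6
City of Orrin Falls: ($258,910.6 − $49,000) × 0.00778 = $209,910.6 × 0.00778 = $1,633.104468
Cloverhill County: $258,910.6 × 0.0042 = $1,087.42452
Water District: $258,910.6 × 0.00519 = $1,343.746014
Talbot ISD: $258,910.6 × 0.027 = $6,990.5862
Levies subtotal = $11,054.861202
Total = $11,054.861202 + $754 = $11,808.861202

$11,808.86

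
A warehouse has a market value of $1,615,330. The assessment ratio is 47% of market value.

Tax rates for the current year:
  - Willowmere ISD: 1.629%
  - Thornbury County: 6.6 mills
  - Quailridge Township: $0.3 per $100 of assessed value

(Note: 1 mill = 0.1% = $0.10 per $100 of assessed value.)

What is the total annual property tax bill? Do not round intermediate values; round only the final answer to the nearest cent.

$19,655.82

Assessed value = $1,615,330 × 0.47 = $759,205.1
Willowmere ISD: $759,205.1 × 0.01629 = $12,367.451079
Thornbury County: $759,205.1 × 0.0066 = $5,010.75366
Quailridge Township: $759,205.1 × 0.003 = $2,277.6153
Total = $19,655.820039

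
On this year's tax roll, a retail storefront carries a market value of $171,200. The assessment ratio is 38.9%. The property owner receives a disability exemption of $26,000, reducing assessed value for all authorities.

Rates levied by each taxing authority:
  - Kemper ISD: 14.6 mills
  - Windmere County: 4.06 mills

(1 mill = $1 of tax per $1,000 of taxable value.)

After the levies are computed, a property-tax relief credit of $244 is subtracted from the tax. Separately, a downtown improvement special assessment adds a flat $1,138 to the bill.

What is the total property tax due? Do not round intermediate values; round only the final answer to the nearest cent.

$1,651.54

Assessed value = $171,200 × 0.389 = $66,596.8
Taxable value = $66,596.8 − $26,000 = $40,596.8
Kemper ISD: $40,596.8 × 0.0146 = $592.71328
Windmere County: $40,596.8 × 0.00406 = $164.823008
Levies subtotal = $757.536288
After credit = $757.536288 − $244 = $513.536288
Total = $513.536288 + $1,138 = $1,651.536288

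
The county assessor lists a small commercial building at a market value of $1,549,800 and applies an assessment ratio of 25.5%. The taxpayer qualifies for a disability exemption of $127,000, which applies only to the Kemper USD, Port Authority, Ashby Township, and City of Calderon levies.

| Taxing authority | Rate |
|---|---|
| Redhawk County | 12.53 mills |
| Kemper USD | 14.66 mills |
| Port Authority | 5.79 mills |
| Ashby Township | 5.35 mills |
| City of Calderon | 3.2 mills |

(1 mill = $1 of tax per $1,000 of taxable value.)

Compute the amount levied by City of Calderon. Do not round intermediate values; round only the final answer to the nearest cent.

Assessed value = $1,549,800 × 0.255 = $395,199
City of Calderon taxable value = $395,199 − $127,000 = $268,199
City of Calderon levy = $268,199 × 0.0032 = $858.2368

$858.24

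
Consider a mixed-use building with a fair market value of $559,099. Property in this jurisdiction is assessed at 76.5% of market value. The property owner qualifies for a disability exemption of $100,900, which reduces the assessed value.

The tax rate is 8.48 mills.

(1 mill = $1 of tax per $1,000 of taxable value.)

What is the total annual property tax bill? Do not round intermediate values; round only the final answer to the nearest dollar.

Assessed value = $559,099 × 0.765 = $427,710.735
Taxable value = $427,710.735 − $100,900 = $326,810.735
Tax = $326,810.735 × 0.00848 = $2,771.3550328

$2,771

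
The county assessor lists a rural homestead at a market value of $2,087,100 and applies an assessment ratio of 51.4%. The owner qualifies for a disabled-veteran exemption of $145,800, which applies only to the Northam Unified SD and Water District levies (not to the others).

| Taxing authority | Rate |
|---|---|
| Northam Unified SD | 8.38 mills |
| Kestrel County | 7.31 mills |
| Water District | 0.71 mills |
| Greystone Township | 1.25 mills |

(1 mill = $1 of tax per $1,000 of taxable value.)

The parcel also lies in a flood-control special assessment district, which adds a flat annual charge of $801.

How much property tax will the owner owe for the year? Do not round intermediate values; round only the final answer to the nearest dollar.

$18,410

Assessed value = $2,087,100 × 0.514 = $1,072,769.4
Northam Unified SD: ($1,072,769.4 − $145,800) × 0.00838 = $926,969.4 × 0.00838 = $7,768.003572
Kestrel County: $1,072,769.4 × 0.00731 = $7,841.944314
Water District: ($1,072,769.4 − $145,800) × 0.00071 = $926,969.4 × 0.00071 = $658.148274
Greystone Township: $1,072,769.4 × 0.00125 = $1,340.96175
Levies subtotal = $17,609.05791
Total = $17,609.05791 + $801 = $18,410.05791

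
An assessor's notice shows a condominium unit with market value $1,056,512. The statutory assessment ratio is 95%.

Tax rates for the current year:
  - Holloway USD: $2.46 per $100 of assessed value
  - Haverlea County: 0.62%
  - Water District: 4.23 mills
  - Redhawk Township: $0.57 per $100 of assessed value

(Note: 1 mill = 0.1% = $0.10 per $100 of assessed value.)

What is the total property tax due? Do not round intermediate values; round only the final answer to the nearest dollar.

$40,880

Assessed value = $1,056,512 × 0.95 = $1,003,686.4
Holloway USD: $1,003,686.4 × 0.0246 = $24,690.68544
Haverlea County: $1,003,686.4 × 0.0062 = $6,222.85568
Water District: $1,003,686.4 × 0.00423 = $4,245.593472
Redhawk Township: $1,003,686.4 × 0.0057 = $5,721.01248
Total = $40,880.147072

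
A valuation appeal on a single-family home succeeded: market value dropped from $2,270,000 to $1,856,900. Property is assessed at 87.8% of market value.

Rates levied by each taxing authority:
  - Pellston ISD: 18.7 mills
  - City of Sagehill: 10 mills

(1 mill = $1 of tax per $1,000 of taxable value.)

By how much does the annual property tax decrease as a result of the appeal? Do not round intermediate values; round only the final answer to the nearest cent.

Old assessed value = $2,270,000 × 0.878 = $1,993,060
New assessed value = $1,856,900 × 0.878 = $1,630,358.2
Combined rate = 0.0187 + 0.01 = 0.0287
Old tax = $1,993,060 × 0.0287 = $57,200.822
New tax = $1,630,358.2 × 0.0287 = $46,791.28034
Reduction = $57,200.822 − $46,791.28034 = $10,409.54166

$10,409.54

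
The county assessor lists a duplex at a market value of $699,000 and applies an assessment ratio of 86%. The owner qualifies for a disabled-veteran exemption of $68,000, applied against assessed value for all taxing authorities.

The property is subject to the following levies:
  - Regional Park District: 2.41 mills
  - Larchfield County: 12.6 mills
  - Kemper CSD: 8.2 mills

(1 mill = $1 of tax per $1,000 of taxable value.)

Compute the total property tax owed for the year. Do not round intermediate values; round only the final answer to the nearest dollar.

$12,374

Assessed value = $699,000 × 0.86 = $601,140
Taxable value = $601,140 − $68,000 = $533,140
Regional Park District: $533,140 × 0.00241 = $1,284.8674
Larchfield County: $533,140 × 0.0126 = $6,717.564
Kemper CSD: $533,140 × 0.0082 = $4,371.748
Total = $1,284.8674 + $6,717.564 + $4,371.748 = $12,374.1794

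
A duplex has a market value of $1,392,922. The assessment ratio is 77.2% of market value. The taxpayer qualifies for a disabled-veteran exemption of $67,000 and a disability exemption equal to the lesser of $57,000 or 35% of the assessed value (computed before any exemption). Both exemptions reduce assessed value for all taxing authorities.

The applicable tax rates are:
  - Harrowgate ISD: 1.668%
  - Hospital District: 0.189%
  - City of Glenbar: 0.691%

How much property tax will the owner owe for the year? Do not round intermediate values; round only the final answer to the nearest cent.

Assessed value = $1,392,922 × 0.772 = $1,075,335.784
Disability exemption = min($57,000, 35% × $1,075,335.784) = min($57,000, $376,367.5244) = $57,000 (dollar cap binds)
Taxable value = $1,075,335.784 − $67,000 − $57,000 = $951,335.784
Harrowgate ISD: $951,335.784 × 0.01668 = $15,868.28087712
Hospital District: $951,335.784 × 0.00189 = $1,798.02463176
City of Glenbar: $951,335.784 × 0.00691 = $6,573.73026744
Total = $24,240.03577632

$24,240.04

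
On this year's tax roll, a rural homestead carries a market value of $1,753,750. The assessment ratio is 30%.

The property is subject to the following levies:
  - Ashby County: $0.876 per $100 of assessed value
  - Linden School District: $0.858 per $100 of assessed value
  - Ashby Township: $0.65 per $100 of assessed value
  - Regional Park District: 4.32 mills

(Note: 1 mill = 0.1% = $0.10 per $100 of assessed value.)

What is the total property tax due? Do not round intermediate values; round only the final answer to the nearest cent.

Assessed value = $1,753,750 × 0.3 = $526,125
Ashby County: $526,125 × 0.00876 = $4,608.855
Linden School District: $526,125 × 0.00858 = $4,514.1525
Ashby Township: $526,125 × 0.0065 = $3,419.8125
Regional Park District: $526,125 × 0.00432 = $2,272.86
Total = $14,815.68

$14,815.68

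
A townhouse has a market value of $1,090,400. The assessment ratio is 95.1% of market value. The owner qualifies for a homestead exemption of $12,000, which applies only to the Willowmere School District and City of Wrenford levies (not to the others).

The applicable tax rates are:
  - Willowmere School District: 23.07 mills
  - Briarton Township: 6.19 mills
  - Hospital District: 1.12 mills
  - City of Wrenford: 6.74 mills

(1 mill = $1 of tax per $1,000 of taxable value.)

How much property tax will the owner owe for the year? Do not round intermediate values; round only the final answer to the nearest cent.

Assessed value = $1,090,400 × 0.951 = $1,036,970.4
Willowmere School District: ($1,036,970.4 − $12,000) × 0.02307 = $1,024,970.4 × 0.02307 = $23,646.067128
Briarton Township: $1,036,970.4 × 0.00619 = $6,418.846776
Hospital District: $1,036,970.4 × 0.00112 = $1,161.406848
City of Wrenford: ($1,036,970.4 − $12,000) × 0.00674 = $1,024,970.4 × 0.00674 = $6,908.300496
Total = $38,134.621248

$38,134.62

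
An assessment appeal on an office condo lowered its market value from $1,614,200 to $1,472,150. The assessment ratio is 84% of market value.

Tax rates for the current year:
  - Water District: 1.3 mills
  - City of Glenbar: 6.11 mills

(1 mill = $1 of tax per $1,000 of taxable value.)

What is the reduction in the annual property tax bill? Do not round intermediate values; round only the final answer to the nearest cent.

Old assessed value = $1,614,200 × 0.84 = $1,355,928
New assessed value = $1,472,150 × 0.84 = $1,236,606
Combined rate = 0.0013 + 0.00611 = 0.00741
Old tax = $1,355,928 × 0.00741 = $10,047.42648
New tax = $1,236,606 × 0.00741 = $9,163.25046
Reduction = $10,047.42648 − $9,163.25046 = $884.17602

$884.18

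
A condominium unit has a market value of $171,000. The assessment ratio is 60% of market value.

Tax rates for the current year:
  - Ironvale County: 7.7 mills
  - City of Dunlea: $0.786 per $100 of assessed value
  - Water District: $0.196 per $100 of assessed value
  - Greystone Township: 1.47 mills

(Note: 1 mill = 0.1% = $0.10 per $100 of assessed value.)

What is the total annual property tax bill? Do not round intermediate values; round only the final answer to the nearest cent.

$1,948.37

Assessed value = $171,000 × 0.6 = $102,600
Ironvale County: $102,600 × 0.0077 = $790.02
City of Dunlea: $102,600 × 0.00786 = $806.436
Water District: $102,600 × 0.00196 = $201.096
Greystone Township: $102,600 × 0.00147 = $150.822
Total = $1,948.374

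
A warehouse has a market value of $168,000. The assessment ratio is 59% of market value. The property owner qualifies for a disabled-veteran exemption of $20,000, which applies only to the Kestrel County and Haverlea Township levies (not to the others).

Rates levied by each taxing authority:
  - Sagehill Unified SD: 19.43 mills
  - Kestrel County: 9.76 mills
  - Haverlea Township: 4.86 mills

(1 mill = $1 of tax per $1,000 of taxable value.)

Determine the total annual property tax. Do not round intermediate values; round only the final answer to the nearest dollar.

$3,083

Assessed value = $168,000 × 0.59 = $99,120
Sagehill Unified SD: $99,120 × 0.01943 = $1,925.9016
Kestrel County: ($99,120 − $20,000) × 0.00976 = $79,120 × 0.00976 = $772.2112
Haverlea Township: ($99,120 − $20,000) × 0.00486 = $79,120 × 0.00486 = $384.5232
Total = $3,082.636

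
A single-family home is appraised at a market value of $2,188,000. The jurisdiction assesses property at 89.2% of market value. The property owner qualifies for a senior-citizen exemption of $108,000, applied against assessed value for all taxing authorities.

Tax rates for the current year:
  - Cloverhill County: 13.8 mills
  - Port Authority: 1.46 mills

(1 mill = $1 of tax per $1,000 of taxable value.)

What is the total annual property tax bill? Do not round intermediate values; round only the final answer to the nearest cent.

$28,134.80

Assessed value = $2,188,000 × 0.892 = $1,951,696
Taxable value = $1,951,696 − $108,000 = $1,843,696
Cloverhill County: $1,843,696 × 0.0138 = $25,443.0048
Port Authority: $1,843,696 × 0.00146 = $2,691.79616
Total = $25,443.0048 + $2,691.79616 = $28,134.80096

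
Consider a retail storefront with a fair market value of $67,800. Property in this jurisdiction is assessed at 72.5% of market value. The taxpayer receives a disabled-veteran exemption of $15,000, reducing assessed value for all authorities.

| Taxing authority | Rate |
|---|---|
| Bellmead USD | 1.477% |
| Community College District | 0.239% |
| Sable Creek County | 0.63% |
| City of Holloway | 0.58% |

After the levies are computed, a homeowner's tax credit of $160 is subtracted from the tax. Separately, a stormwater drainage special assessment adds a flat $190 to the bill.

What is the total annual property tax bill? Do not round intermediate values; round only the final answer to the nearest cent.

Assessed value = $67,800 × 0.725 = $49,155
Taxable value = $49,155 − $15,000 = $34,155
Bellmead USD: $34,155 × 0.01477 = $504.46935
Community College District: $34,155 × 0.00239 = $81.63045
Sable Creek County: $34,155 × 0.0063 = $215.1765
City of Holloway: $34,155 × 0.0058 = $198.099
Levies subtotal = $999.3753
After credit = $999.3753 − $160 = $839.3753
Total = $839.3753 + $190 = $1,029.3753

$1,029.38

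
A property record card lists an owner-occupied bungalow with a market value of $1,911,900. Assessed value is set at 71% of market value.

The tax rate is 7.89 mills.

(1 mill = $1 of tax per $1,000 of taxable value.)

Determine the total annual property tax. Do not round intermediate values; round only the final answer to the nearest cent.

Assessed value = $1,911,900 × 0.71 = $1,357,449
Tax = $1,357,449 × 0.00789 = $10,710.27261

$10,710.27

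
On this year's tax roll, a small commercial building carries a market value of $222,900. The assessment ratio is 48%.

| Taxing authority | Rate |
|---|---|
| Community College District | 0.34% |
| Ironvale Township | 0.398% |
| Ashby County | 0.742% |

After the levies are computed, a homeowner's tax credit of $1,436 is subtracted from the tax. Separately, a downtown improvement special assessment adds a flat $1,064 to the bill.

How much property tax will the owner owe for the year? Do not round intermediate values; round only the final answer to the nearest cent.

Assessed value = $222,900 × 0.48 = $106,992
Community College District: $106,992 × 0.0034 = $363.7728
Ironvale Township: $106,992 × 0.00398 = $425.82816
Ashby County: $106,992 × 0.00742 = $793.88064
Levies subtotal = $1,583.4816
After credit = $1,583.4816 − $1,436 = $147.4816
Total = $147.4816 + $1,064 = $1,211.4816

$1,211.48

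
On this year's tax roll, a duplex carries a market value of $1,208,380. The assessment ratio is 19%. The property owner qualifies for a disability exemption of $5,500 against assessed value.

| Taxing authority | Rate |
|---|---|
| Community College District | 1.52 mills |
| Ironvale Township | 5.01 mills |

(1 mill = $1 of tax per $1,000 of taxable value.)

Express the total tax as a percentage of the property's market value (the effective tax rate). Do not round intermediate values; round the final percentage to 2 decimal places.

0.12%

Assessed value = $1,208,380 × 0.19 = $229,592.2
Taxable value = $229,592.2 − $5,500 = $224,092.2
Community College District: $224,092.2 × 0.00152 = $340.620144
Ironvale Township: $224,092.2 × 0.00501 = $1,122.701922
Total tax = $1,463.322066
Effective rate = $1,463.322066 ÷ $1,208,380 = 0.12% of market value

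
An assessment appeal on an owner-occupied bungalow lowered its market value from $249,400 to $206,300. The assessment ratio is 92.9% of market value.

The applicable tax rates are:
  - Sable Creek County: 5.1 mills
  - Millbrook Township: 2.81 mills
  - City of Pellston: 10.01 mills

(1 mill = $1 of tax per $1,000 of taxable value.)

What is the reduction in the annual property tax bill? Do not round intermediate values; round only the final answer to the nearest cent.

$717.52

Old assessed value = $249,400 × 0.929 = $231,692.6
New assessed value = $206,300 × 0.929 = $191,652.7
Combined rate = 0.0051 + 0.00281 + 0.01001 = 0.01792
Old tax = $231,692.6 × 0.01792 = $4,151.931392
New tax = $191,652.7 × 0.01792 = $3,434.416384
Reduction = $4,151.931392 − $3,434.416384 = $717.515008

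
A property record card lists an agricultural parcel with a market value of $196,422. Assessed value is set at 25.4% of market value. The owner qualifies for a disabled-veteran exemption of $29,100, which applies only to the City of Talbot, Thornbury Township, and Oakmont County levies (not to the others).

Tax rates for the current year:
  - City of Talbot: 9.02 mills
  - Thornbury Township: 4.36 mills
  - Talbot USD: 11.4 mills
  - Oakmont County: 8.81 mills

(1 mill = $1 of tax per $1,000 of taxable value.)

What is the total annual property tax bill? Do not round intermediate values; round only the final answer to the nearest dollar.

Assessed value = $196,422 × 0.254 = $49,891.188
City of Talbot: ($49,891.188 − $29,100) × 0.00902 = $20,791.188 × 0.00902 = $187.53651576
Thornbury Township: ($49,891.188 − $29,100) × 0.00436 = $20,791.188 × 0.00436 = $90.64957968
Talbot USD: $49,891.188 × 0.0114 = $568.7595432
Oakmont County: ($49,891.188 − $29,100) × 0.00881 = $20,791.188 × 0.00881 = $183.17036628
Total = $1,030.11600492

$1,030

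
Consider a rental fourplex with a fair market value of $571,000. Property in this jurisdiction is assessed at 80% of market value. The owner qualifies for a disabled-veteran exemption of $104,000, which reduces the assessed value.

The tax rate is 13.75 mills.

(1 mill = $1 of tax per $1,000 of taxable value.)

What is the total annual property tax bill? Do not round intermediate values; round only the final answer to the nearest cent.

$4,851.00

Assessed value = $571,000 × 0.8 = $456,800
Taxable value = $456,800 − $104,000 = $352,800
Tax = $352,800 × 0.01375 = $4,851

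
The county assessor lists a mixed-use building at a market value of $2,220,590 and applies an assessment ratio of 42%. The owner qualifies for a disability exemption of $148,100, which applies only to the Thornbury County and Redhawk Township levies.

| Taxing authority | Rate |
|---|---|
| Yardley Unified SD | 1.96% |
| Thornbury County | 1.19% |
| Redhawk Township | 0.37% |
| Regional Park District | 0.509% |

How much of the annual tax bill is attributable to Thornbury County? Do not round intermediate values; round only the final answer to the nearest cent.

$9,336.12

Assessed value = $2,220,590 × 0.42 = $932,647.8
Thornbury County taxable value = $932,647.8 − $148,100 = $784,547.8
Thornbury County levy = $784,547.8 × 0.0119 = $9,336.11882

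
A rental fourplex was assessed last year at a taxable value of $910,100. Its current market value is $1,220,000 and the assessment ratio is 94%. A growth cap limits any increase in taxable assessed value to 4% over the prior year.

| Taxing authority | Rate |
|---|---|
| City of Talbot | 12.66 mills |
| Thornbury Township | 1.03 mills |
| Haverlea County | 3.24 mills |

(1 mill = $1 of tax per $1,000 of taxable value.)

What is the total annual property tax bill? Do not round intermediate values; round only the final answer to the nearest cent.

Uncapped assessed value = $1,220,000 × 0.94 = $1,146,800
Cap limit = $910,100 × 1.04 = $946,504
Taxable assessed value = min($1,146,800, $946,504) = $946,504 (cap binds)
City of Talbot: $946,504 × 0.01266 = $11,982.74064
Thornbury Township: $946,504 × 0.00103 = $974.89912
Haverlea County: $946,504 × 0.00324 = $3,066.67296
Total = $16,024.31272

$16,024.31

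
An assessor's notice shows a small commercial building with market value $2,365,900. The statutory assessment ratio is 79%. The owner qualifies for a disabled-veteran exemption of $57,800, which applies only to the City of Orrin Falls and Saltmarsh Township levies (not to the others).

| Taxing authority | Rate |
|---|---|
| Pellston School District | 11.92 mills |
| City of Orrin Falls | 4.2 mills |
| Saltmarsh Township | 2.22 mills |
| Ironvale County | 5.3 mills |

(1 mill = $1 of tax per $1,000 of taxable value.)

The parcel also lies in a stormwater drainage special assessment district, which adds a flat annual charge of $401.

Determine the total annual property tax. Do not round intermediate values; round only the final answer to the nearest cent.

Assessed value = $2,365,900 × 0.79 = $1,869,061
Pellston School District: $1,869,061 × 0.01192 = $22,279.20712
City of Orrin Falls: ($1,869,061 − $57,800) × 0.0042 = $1,811,261 × 0.0042 = $7,607.2962
Saltmarsh Township: ($1,869,061 − $57,800) × 0.00222 = $1,811,261 × 0.00222 = $4,020.99942
Ironvale County: $1,869,061 × 0.0053 = $9,906.0233
Levies subtotal = $43,813.52604
Total = $43,813.52604 + $401 = $44,214.52604

$44,214.53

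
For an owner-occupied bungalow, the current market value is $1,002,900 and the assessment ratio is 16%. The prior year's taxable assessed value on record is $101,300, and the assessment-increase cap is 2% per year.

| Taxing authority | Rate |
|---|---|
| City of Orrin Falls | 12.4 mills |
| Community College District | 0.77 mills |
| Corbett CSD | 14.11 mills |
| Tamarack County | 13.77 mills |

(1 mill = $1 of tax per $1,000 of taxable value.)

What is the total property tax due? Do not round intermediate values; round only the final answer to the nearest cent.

Uncapped assessed value = $1,002,900 × 0.16 = $160,464
Cap limit = $101,300 × 1.02 = $103,326
Taxable assessed value = min($160,464, $103,326) = $103,326 (cap binds)
City of Orrin Falls: $103,326 × 0.0124 = $1,281.2424
Community College District: $103,326 × 0.00077 = $79.56102
Corbett CSD: $103,326 × 0.01411 = $1,457.92986
Tamarack County: $103,326 × 0.01377 = $1,422.79902
Total = $4,241.5323

$4,241.53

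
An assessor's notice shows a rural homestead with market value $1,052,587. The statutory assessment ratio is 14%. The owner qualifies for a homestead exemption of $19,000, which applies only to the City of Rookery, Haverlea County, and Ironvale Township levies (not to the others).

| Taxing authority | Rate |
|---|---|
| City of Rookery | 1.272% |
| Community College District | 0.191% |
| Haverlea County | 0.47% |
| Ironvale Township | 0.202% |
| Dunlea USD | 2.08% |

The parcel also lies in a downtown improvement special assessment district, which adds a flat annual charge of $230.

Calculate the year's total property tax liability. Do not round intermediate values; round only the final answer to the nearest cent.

Assessed value = $1,052,587 × 0.14 = $147,362.18
City of Rookery: ($147,362.18 − $19,000) × 0.01272 = $128,362.18 × 0.01272 = $1,632.7669296
Community College District: $147,362.18 × 0.00191 = $281.4617638
Haverlea County: ($147,362.18 − $19,000) × 0.0047 = $128,362.18 × 0.0047 = $603.302246
Ironvale Township: ($147,362.18 − $19,000) × 0.00202 = $128,362.18 × 0.00202 = $259.2916036
Dunlea USD: $147,362.18 × 0.0208 = $3,065.133344
Levies subtotal = $5,841.955887
Total = $5,841.955887 + $230 = $6,071.955887

$6,071.96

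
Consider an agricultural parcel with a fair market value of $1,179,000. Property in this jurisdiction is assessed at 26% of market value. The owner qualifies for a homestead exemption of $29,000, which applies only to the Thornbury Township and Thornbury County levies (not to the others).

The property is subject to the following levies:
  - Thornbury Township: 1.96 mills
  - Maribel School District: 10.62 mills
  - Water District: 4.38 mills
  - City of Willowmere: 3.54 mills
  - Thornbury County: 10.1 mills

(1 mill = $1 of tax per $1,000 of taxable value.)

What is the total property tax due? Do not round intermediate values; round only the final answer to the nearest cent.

Assessed value = $1,179,000 × 0.26 = $306,540
Thornbury Township: ($306,540 − $29,000) × 0.00196 = $277,540 × 0.00196 = $543.9784
Maribel School District: $306,540 × 0.01062 = $3,255.4548
Water District: $306,540 × 0.00438 = $1,342.6452
City of Willowmere: $306,540 × 0.00354 = $1,085.1516
Thornbury County: ($306,540 − $29,000) × 0.0101 = $277,540 × 0.0101 = $2,803.154
Total = $9,030.384

$9,030.38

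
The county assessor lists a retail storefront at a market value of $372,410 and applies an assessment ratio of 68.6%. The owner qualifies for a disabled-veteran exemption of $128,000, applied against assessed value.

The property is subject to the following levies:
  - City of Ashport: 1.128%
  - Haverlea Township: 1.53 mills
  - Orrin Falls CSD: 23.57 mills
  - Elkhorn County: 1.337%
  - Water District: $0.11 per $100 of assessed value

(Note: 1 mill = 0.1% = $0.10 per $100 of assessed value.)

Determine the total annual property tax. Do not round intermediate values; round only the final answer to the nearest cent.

$6,482.02

Assessed value = $372,410 × 0.686 = $255,473.26
Taxable value = $255,473.26 − $128,000 = $127,473.26
City of Ashport: $127,473.26 × 0.01128 = $1,437.8983728
Haverlea Township: $127,473.26 × 0.00153 = $195.0340878
Orrin Falls CSD: $127,473.26 × 0.02357 = $3,004.5447382
Elkhorn County: $127,473.26 × 0.01337 = $1,704.3174862
Water District: $127,473.26 × 0.0011 = $140.220586
Total = $6,482.015271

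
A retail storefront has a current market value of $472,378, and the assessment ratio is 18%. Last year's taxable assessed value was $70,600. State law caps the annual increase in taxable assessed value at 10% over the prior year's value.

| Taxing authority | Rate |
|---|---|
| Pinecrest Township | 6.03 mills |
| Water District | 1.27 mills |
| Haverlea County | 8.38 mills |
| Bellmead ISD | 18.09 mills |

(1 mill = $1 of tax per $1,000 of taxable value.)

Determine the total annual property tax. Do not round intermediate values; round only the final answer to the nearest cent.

Uncapped assessed value = $472,378 × 0.18 = $85,028.04
Cap limit = $70,600 × 1.1 = $77,660
Taxable assessed value = min($85,028.04, $77,660) = $77,660 (cap binds)
Pinecrest Township: $77,660 × 0.00603 = $468.2898
Water District: $77,660 × 0.00127 = $98.6282
Haverlea County: $77,660 × 0.00838 = $650.7908
Bellmead ISD: $77,660 × 0.01809 = $1,404.8694
Total = $2,622.5782

$2,622.58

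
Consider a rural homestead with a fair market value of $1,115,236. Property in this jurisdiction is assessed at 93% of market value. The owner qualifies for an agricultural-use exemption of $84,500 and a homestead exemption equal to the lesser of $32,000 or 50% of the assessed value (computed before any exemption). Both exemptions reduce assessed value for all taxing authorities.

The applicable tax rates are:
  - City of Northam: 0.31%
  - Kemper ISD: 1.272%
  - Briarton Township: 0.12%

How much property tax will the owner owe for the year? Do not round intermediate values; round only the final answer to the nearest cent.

$15,669.79

Assessed value = $1,115,236 × 0.93 = $1,037,169.48
Homestead exemption = min($32,000, 50% × $1,037,169.48) = min($32,000, $518,584.74) = $32,000 (dollar cap binds)
Taxable value = $1,037,169.48 − $84,500 − $32,000 = $920,669.48
City of Northam: $920,669.48 × 0.0031 = $2,854.075388
Kemper ISD: $920,669.48 × 0.01272 = $11,710.9157856
Briarton Township: $920,669.48 × 0.0012 = $1,104.803376
Total = $15,669.7945496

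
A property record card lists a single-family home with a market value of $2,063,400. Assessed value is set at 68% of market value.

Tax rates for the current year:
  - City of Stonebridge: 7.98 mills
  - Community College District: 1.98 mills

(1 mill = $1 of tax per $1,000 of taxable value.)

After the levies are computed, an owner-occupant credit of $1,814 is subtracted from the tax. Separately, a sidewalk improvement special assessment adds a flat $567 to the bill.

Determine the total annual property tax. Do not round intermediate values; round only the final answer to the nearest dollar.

Assessed value = $2,063,400 × 0.68 = $1,403,112
City of Stonebridge: $1,403,112 × 0.00798 = $11,196.83376
Community College District: $1,403,112 × 0.00198 = $2,778.16176
Levies subtotal = $13,974.99552
After credit = $13,974.99552 − $1,814 = $12,160.99552
Total = $12,160.99552 + $567 = $12,727.99552

$12,728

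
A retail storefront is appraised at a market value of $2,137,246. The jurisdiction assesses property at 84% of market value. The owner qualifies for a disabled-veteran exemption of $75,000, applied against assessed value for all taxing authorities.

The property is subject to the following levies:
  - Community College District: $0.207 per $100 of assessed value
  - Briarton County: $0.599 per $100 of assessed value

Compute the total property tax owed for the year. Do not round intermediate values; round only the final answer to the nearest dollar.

Assessed value = $2,137,246 × 0.84 = $1,795,286.64
Taxable value = $1,795,286.64 − $75,000 = $1,720,286.64
Community College District: $1,720,286.64 × 0.00207 = $3,560.9933448
Briarton County: $1,720,286.64 × 0.00599 = $10,304.5169736
Total = $3,560.9933448 + $10,304.5169736 = $13,865.5103184

$13,866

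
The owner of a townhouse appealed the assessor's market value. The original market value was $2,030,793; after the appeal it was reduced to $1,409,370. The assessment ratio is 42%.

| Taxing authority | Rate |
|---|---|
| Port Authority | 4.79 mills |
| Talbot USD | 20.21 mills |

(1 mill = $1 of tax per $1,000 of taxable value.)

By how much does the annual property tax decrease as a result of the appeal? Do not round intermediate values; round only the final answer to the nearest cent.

$6,524.94

Old assessed value = $2,030,793 × 0.42 = $852,933.06
New assessed value = $1,409,370 × 0.42 = $591,935.4
Combined rate = 0.00479 + 0.02021 = 0.025
Old tax = $852,933.06 × 0.025 = $21,323.3265
New tax = $591,935.4 × 0.025 = $14,798.385
Reduction = $21,323.3265 − $14,798.385 = $6,524.9415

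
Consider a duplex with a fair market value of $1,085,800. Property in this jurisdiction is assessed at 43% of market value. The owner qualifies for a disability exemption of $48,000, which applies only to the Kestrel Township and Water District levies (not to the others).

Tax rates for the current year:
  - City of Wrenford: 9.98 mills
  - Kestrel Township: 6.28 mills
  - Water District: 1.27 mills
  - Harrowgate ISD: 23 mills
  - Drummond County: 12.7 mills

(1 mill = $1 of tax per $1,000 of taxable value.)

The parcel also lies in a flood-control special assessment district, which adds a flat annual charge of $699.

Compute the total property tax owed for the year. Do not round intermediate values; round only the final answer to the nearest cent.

$25,189.37

Assessed value = $1,085,800 × 0.43 = $466,894
City of Wrenford: $466,894 × 0.00998 = $4,659.60212
Kestrel Township: ($466,894 − $48,000) × 0.00628 = $418,894 × 0.00628 = $2,630.65432
Water District: ($466,894 − $48,000) × 0.00127 = $418,894 × 0.00127 = $531.99538
Harrowgate ISD: $466,894 × 0.023 = $10,738.562
Drummond County: $466,894 × 0.0127 = $5,929.5538
Levies subtotal = $24,490.36762
Total = $24,490.36762 + $699 = $25,189.36762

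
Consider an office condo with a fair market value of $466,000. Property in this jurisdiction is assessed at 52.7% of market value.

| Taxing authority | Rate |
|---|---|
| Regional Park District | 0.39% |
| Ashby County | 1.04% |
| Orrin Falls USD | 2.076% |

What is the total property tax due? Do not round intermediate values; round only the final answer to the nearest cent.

$8,610.10

Assessed value = $466,000 × 0.527 = $245,582
Regional Park District: $245,582 × 0.0039 = $957.7698
Ashby County: $245,582 × 0.0104 = $2,554.0528
Orrin Falls USD: $245,582 × 0.02076 = $5,098.28232
Total = $957.7698 + $2,554.0528 + $5,098.28232 = $8,610.10492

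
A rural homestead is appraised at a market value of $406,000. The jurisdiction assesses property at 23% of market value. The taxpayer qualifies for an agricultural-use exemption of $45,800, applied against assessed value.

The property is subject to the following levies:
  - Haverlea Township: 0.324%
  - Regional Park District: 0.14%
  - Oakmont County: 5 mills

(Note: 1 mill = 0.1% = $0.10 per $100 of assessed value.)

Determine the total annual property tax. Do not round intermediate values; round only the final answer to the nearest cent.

Assessed value = $406,000 × 0.23 = $93,380
Taxable value = $93,380 − $45,800 = $47,580
Haverlea Township: $47,580 × 0.00324 = $154.1592
Regional Park District: $47,580 × 0.0014 = $66.612
Oakmont County: $47,580 × 0.005 = $237.9
Total = $458.6712

$458.67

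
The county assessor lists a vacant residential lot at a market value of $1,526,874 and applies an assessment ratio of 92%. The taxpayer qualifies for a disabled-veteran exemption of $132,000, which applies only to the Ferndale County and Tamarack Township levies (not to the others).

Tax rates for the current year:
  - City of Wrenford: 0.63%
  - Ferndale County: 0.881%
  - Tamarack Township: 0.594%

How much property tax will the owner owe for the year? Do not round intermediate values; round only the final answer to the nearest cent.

$27,622.44

Assessed value = $1,526,874 × 0.92 = $1,404,724.08
City of Wrenford: $1,404,724.08 × 0.0063 = $8,849.761704
Ferndale County: ($1,404,724.08 − $132,000) × 0.00881 = $1,272,724.08 × 0.00881 = $11,212.6991448
Tamarack Township: ($1,404,724.08 − $132,000) × 0.00594 = $1,272,724.08 × 0.00594 = $7,559.9810352
Total = $27,622.441884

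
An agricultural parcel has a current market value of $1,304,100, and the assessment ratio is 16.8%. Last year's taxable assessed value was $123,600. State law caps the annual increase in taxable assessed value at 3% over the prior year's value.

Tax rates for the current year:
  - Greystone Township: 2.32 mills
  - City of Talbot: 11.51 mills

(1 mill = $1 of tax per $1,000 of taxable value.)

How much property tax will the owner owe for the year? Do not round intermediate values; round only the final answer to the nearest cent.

$1,760.67

Uncapped assessed value = $1,304,100 × 0.168 = $219,088.8
Cap limit = $123,600 × 1.03 = $127,308
Taxable assessed value = min($219,088.8, $127,308) = $127,308 (cap binds)
Greystone Township: $127,308 × 0.00232 = $295.35456
City of Talbot: $127,308 × 0.01151 = $1,465.31508
Total = $1,760.66964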